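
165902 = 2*82951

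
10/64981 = 10/64981 = 0.00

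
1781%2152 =1781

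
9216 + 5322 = 14538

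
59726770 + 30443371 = 90170141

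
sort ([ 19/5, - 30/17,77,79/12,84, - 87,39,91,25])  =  [ - 87, - 30/17,19/5,79/12, 25,39, 77,84,91 ]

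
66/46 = 33/23 = 1.43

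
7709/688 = 11 + 141/688=   11.20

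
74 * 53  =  3922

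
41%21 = 20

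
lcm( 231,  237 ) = 18249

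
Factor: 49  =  7^2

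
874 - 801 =73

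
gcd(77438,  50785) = 1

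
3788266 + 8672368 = 12460634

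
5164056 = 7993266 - 2829210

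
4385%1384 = 233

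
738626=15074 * 49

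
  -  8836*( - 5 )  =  44180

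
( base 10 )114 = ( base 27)46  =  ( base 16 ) 72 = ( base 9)136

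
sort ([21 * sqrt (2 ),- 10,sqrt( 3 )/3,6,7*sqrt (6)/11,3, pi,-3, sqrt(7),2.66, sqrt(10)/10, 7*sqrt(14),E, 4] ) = [ -10, - 3,sqrt(10 ) /10,sqrt(3)/3, 7* sqrt(6)/11,sqrt ( 7),2.66, E,3, pi,4, 6,7 * sqrt ( 14 ),21*sqrt( 2)]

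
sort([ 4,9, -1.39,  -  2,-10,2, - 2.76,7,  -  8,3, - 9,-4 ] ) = [ - 10,  -  9, - 8, - 4, - 2.76, - 2  , - 1.39,2,3,4,7,  9 ] 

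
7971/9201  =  2657/3067 = 0.87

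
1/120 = 1/120 = 0.01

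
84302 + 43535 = 127837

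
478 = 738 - 260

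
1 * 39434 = 39434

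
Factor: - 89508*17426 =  - 2^3 * 3^1*7459^1*8713^1 = - 1559766408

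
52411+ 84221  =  136632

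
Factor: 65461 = 11^2*541^1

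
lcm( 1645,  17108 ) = 85540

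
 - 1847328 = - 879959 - 967369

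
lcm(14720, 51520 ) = 103040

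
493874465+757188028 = 1251062493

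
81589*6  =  489534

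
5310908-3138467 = 2172441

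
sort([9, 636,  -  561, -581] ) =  [-581, - 561,  9, 636]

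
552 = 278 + 274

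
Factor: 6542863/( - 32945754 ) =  - 2^ ( - 1 ) * 3^( - 1 ) * 53^( - 1 ) * 71^1*313^( - 1 )*331^( - 1) * 92153^1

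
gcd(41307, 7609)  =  7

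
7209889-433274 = 6776615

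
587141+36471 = 623612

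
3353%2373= 980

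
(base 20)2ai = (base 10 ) 1018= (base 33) US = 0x3FA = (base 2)1111111010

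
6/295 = 6/295 = 0.02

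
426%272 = 154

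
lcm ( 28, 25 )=700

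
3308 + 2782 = 6090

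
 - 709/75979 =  - 709/75979=- 0.01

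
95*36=3420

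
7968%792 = 48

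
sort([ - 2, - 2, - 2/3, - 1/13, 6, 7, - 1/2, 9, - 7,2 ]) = [ - 7, - 2, - 2, - 2/3, - 1/2,  -  1/13, 2,6, 7, 9 ]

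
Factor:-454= -2^1*227^1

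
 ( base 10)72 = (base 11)66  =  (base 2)1001000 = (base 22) 36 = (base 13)57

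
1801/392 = 1801/392  =  4.59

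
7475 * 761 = 5688475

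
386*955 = 368630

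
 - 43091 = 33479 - 76570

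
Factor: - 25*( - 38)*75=2^1*3^1*5^4*19^1=   71250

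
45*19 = 855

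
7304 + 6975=14279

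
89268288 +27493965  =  116762253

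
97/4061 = 97/4061 = 0.02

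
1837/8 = 229 + 5/8 = 229.62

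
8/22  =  4/11 = 0.36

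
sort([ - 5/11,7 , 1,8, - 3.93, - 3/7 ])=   [-3.93,-5/11,- 3/7, 1  ,  7, 8]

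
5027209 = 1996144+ 3031065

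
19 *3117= 59223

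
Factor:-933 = -3^1 * 311^1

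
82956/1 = 82956=82956.00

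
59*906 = 53454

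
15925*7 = 111475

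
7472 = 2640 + 4832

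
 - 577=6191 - 6768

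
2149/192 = 2149/192= 11.19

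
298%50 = 48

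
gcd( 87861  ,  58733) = 1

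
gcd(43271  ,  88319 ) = 1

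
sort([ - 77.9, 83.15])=[  -  77.9,83.15]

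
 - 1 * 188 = - 188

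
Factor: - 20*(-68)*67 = 91120 = 2^4 * 5^1*17^1*67^1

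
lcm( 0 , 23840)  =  0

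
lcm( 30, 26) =390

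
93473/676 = 93473/676 = 138.27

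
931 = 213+718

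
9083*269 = 2443327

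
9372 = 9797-425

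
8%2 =0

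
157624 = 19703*8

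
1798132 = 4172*431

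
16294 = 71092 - 54798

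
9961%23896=9961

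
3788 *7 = 26516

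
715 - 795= - 80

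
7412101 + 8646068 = 16058169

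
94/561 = 94/561= 0.17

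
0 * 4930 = 0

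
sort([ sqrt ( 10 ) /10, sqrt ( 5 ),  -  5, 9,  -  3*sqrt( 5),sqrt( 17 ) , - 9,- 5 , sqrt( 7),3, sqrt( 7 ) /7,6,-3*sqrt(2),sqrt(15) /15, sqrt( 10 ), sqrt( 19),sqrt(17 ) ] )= [-9,-3*sqrt( 5 ), - 5,- 5,-3 *sqrt(2), sqrt( 15) /15,  sqrt(10 ) /10, sqrt( 7 ) /7,sqrt( 5 ), sqrt( 7),3, sqrt( 10), sqrt( 17 ), sqrt(17),sqrt( 19 ) , 6, 9] 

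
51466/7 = 7352 + 2/7 = 7352.29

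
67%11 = 1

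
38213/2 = 38213/2 = 19106.50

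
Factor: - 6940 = -2^2*5^1*347^1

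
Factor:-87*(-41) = 3567 = 3^1 * 29^1*41^1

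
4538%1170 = 1028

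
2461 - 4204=  -  1743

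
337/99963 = 337/99963 = 0.00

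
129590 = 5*25918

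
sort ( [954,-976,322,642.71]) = [ - 976 , 322 , 642.71, 954 ] 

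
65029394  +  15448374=80477768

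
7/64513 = 7/64513 = 0.00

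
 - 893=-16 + -877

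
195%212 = 195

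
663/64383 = 221/21461 = 0.01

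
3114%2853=261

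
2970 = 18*165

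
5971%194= 151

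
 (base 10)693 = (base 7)2010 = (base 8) 1265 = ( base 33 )l0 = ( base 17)26d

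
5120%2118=884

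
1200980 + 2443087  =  3644067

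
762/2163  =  254/721 = 0.35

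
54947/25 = 2197 + 22/25=2197.88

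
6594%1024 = 450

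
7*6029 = 42203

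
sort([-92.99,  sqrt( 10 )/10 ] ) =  [  -  92.99,  sqrt(10 )/10 ] 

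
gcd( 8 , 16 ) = 8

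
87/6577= 87/6577 = 0.01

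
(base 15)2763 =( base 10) 8418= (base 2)10000011100010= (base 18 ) 17hc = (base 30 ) 9AI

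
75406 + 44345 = 119751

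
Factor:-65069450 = - 2^1* 5^2*1301389^1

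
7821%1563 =6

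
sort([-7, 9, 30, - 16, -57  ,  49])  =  [  -  57  , - 16, - 7,9, 30, 49]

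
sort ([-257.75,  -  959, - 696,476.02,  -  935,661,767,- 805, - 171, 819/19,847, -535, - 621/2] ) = [ - 959,  -  935, - 805,-696,  -  535, - 621/2,  -  257.75,-171,819/19, 476.02,661,767, 847 ]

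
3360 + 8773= 12133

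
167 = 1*167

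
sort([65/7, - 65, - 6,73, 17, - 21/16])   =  [ - 65, -6, - 21/16, 65/7,17, 73 ]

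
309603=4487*69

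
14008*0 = 0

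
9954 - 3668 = 6286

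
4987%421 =356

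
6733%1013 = 655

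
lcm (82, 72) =2952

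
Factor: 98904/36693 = 32968/12231 = 2^3*3^( - 4)*13^1*151^(  -  1)*317^1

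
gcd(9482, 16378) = 862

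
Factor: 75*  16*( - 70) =  -  84000 =-2^5 * 3^1*5^3*7^1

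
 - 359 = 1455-1814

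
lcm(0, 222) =0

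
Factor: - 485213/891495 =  - 3^ ( - 2)*5^(-1) *11^( - 1) * 467^1*1039^1*1801^( - 1)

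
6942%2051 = 789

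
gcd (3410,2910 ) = 10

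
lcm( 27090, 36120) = 108360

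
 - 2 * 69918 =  - 139836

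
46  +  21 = 67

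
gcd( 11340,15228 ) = 324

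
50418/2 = 25209 = 25209.00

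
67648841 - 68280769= - 631928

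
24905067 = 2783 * 8949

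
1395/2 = 1395/2 = 697.50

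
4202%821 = 97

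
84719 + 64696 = 149415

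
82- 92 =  - 10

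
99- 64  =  35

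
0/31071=0 = 0.00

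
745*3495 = 2603775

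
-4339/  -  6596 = 4339/6596 = 0.66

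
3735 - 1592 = 2143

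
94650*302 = 28584300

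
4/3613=4/3613=0.00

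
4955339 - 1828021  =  3127318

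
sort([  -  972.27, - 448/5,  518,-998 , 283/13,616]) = [ -998, -972.27,  -  448/5,283/13 , 518, 616 ]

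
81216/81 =1002 + 2/3 =1002.67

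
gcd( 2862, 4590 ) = 54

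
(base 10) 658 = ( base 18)20A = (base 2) 1010010010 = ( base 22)17k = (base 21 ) 1A7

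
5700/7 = 814+2/7 = 814.29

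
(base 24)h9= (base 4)12201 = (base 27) FC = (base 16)1A1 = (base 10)417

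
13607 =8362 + 5245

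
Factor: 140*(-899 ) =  - 125860 = - 2^2 * 5^1*7^1*29^1*31^1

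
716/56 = 179/14 = 12.79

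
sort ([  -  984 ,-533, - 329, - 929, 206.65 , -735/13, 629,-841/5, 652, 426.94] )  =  [-984,-929, - 533, -329, - 841/5,- 735/13,206.65,426.94,  629,652] 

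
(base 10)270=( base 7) 534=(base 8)416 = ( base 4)10032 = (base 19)E4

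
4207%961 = 363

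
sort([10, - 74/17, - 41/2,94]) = [-41/2, - 74/17,10,94]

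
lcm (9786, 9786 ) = 9786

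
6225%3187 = 3038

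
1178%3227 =1178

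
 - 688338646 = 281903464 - 970242110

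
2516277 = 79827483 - 77311206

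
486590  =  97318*5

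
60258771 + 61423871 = 121682642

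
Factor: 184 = 2^3*23^1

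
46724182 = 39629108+7095074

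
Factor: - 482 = -2^1*241^1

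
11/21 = 11/21 =0.52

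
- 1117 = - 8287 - -7170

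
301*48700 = 14658700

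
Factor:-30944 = -2^5*967^1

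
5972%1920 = 212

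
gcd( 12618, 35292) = 6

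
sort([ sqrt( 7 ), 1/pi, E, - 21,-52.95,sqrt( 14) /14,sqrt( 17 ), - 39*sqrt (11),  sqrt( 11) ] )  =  [ - 39*sqrt(11 ), - 52.95,-21, sqrt( 14)/14,1/pi, sqrt ( 7),E,sqrt( 11) , sqrt( 17 ) ] 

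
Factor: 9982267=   37^1*269791^1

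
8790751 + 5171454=13962205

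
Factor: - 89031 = -3^1*59^1* 503^1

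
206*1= 206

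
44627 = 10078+34549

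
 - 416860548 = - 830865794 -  - 414005246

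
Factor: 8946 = 2^1 *3^2*7^1*71^1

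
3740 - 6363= - 2623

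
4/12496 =1/3124 = 0.00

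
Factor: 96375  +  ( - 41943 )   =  54432 = 2^5*3^5*7^1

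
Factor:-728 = - 2^3*7^1 * 13^1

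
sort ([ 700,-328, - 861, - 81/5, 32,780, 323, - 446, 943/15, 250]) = [ - 861, - 446, - 328,-81/5,32,  943/15, 250,  323, 700, 780 ]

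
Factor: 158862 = 2^1*3^1*11^1*29^1*83^1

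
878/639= 1 + 239/639 = 1.37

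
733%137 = 48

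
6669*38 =253422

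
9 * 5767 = 51903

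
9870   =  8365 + 1505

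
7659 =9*851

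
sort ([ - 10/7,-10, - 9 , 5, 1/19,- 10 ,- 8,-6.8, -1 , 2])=[ - 10,  -  10,-9,-8, - 6.8,-10/7,-1, 1/19  ,  2, 5]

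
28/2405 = 28/2405 = 0.01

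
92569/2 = 92569/2 = 46284.50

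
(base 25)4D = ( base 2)1110001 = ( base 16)71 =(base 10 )113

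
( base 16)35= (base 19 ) 2f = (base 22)29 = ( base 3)1222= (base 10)53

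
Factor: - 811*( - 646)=2^1*17^1*19^1*811^1 = 523906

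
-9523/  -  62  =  153  +  37/62=153.60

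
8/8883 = 8/8883 = 0.00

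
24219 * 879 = 21288501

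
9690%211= 195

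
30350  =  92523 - 62173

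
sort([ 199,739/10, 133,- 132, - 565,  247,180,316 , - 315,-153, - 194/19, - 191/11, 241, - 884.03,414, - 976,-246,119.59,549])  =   [ - 976, - 884.03, - 565, - 315,  -  246, - 153,-132,  -  191/11, - 194/19,739/10,119.59,133,180,199, 241,247, 316,414,  549]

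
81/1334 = 81/1334 = 0.06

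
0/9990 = 0=0.00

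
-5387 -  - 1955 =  - 3432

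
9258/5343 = 3086/1781 = 1.73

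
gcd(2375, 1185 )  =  5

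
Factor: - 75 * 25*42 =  - 78750 = - 2^1 * 3^2*5^4  *7^1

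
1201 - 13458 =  - 12257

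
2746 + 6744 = 9490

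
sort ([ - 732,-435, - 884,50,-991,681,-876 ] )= [  -  991, -884, - 876, - 732, - 435,50,  681]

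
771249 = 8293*93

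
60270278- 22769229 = 37501049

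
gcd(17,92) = 1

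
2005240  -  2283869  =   - 278629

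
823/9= 91+4/9 =91.44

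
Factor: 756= 2^2*3^3*7^1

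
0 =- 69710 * 0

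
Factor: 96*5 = 2^5*3^1*5^1 = 480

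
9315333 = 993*9381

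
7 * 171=1197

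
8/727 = 8/727 = 0.01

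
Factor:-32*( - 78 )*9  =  22464=2^6*3^3*13^1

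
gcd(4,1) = 1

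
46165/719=64 +149/719 =64.21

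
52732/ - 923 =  - 58+802/923 = - 57.13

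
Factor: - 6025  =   - 5^2*241^1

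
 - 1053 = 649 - 1702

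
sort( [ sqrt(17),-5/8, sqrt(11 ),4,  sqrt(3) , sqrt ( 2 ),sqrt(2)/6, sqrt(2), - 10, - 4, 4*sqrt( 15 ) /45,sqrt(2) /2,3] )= [ - 10, - 4, - 5/8,sqrt(2 )/6 , 4*sqrt(15)/45,sqrt( 2) /2 , sqrt(2 ),sqrt(2),sqrt ( 3 ), 3,  sqrt( 11),4, sqrt( 17 ) ]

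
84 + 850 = 934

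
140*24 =3360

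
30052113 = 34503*871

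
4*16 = 64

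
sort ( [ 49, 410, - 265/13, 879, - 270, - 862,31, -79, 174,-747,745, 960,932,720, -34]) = [ - 862, -747, - 270, - 79, - 34,  -  265/13,31, 49,174,  410,720, 745, 879,932, 960]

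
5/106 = 5/106  =  0.05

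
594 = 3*198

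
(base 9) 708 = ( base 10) 575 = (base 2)1000111111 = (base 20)18f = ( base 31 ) ih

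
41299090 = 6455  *6398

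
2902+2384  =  5286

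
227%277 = 227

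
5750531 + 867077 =6617608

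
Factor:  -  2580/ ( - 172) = 3^1*5^1 = 15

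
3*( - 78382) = -235146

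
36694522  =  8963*4094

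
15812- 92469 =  - 76657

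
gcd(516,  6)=6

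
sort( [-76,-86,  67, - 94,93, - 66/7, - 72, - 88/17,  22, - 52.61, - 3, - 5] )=[-94, - 86, - 76, - 72 , - 52.61, - 66/7,-88/17 , - 5, - 3,  22,67, 93 ] 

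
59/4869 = 59/4869 = 0.01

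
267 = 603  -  336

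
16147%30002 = 16147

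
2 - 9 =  - 7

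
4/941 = 4/941 = 0.00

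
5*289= 1445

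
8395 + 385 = 8780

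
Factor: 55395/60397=3^2 * 5^1 *1231^1 * 60397^( - 1)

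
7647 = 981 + 6666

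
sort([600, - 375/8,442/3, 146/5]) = [ - 375/8, 146/5,442/3 , 600 ] 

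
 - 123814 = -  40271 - 83543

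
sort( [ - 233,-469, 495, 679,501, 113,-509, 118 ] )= [-509, - 469, - 233,  113,118, 495,  501, 679]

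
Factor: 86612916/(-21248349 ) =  - 2^2*13^1*47^1*937^ (-1 )*7559^(-1 )*11813^1 = - 28870972/7082783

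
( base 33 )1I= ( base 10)51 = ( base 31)1k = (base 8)63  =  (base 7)102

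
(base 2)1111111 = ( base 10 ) 127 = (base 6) 331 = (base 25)52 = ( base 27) 4J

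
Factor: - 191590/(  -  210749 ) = 10/11=2^1 * 5^1 * 11^ (-1) 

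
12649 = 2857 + 9792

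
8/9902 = 4/4951 = 0.00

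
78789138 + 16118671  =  94907809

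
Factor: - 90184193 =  - 11^1 * 271^1*30253^1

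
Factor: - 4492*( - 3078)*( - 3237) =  - 44755979112 = - 2^3*3^5 * 13^1*19^1 * 83^1*1123^1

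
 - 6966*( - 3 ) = 20898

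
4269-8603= - 4334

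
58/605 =58/605 =0.10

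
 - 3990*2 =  - 7980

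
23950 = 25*958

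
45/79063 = 45/79063 = 0.00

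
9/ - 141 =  - 1+44/47=   - 0.06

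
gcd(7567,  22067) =1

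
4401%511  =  313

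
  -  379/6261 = -1 + 5882/6261 =-0.06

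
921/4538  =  921/4538 = 0.20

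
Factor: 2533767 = 3^1*79^1*10691^1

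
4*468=1872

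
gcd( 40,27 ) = 1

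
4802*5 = 24010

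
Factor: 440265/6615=599/9 = 3^( - 2) *599^1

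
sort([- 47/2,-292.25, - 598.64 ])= [ - 598.64, - 292.25, - 47/2]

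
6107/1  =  6107=6107.00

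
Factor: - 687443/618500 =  - 2^( - 2 ) *5^ ( - 3)*1237^( - 1)*687443^1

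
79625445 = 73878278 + 5747167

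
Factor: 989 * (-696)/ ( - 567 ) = 229448/189 = 2^3 * 3^( - 3 ) * 7^ (-1)* 23^1* 29^1 *43^1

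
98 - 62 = 36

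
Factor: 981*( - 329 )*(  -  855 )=3^4* 5^1* 7^1*19^1*47^1*109^1 = 275950395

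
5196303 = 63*82481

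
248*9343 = 2317064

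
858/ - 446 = -2+17/223 = - 1.92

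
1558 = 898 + 660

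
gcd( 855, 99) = 9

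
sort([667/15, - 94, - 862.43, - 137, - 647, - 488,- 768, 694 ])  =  [ - 862.43,-768,-647, -488, - 137,-94, 667/15, 694]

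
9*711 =6399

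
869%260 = 89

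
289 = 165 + 124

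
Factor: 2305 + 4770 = 5^2*283^1 = 7075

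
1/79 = 1/79 = 0.01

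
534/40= 13+7/20 = 13.35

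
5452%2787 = 2665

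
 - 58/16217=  - 1+16159/16217 = - 0.00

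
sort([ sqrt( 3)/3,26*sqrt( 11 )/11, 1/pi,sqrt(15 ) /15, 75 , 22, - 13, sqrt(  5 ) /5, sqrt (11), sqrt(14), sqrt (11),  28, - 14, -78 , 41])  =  [  -  78 , - 14, - 13,sqrt(15 ) /15, 1/pi, sqrt (5)/5,sqrt( 3) /3, sqrt ( 11),sqrt( 11 ),sqrt( 14) , 26*sqrt( 11 ) /11,  22,28,41,75]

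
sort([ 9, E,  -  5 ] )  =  [ - 5,E,9 ]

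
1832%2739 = 1832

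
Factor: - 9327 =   -  3^1*3109^1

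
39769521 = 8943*4447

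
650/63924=325/31962 = 0.01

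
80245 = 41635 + 38610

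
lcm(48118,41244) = 288708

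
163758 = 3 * 54586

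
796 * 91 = 72436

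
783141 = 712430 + 70711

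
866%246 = 128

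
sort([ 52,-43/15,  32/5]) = [ - 43/15, 32/5, 52 ] 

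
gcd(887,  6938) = 1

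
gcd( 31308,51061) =1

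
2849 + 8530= 11379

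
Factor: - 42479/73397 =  - 19^(  -  1 )*107^1*397^1*3863^(-1) 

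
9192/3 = 3064 = 3064.00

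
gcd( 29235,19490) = 9745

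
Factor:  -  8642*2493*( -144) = 2^5* 3^4*29^1 * 149^1 * 277^1 = 3102408864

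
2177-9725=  - 7548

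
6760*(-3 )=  - 20280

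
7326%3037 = 1252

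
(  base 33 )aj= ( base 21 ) GD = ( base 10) 349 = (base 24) ed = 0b101011101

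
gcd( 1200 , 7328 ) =16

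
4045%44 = 41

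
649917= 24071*27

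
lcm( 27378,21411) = 1670058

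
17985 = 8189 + 9796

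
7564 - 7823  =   - 259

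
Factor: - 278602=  - 2^1*139301^1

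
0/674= 0=0.00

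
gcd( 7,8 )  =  1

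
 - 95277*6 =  - 571662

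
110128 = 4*27532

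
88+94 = 182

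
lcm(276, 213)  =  19596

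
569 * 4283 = 2437027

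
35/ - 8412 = - 35/8412 = -0.00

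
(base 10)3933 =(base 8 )7535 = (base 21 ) 8J6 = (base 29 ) 4ji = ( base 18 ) C29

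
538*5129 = 2759402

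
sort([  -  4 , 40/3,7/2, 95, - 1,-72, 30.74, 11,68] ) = [ - 72, - 4, - 1,7/2,  11,40/3, 30.74, 68, 95]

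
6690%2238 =2214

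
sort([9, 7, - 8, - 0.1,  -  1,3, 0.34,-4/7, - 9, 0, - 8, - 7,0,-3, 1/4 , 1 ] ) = [ - 9, -8, - 8, - 7 ,-3,-1, - 4/7, - 0.1,0 , 0, 1/4,0.34, 1,3,7,9]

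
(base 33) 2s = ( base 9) 114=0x5E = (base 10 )94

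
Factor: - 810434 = - 2^1*29^1*89^1*157^1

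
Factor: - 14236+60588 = 2^4*2897^1 = 46352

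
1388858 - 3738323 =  - 2349465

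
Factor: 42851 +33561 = 76412  =  2^2*7^1*2729^1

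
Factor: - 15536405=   -  5^1*197^1*15773^1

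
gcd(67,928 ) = 1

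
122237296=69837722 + 52399574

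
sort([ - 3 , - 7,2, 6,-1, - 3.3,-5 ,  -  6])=[-7, - 6, -5, - 3.3, - 3, - 1, 2, 6 ] 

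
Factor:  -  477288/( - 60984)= 947/121 =11^( - 2)*947^1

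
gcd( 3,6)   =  3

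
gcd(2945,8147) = 1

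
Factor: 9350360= 2^3*5^1*233759^1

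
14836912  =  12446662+2390250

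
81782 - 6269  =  75513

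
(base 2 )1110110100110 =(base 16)1DA6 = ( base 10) 7590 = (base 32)7D6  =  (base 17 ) 1948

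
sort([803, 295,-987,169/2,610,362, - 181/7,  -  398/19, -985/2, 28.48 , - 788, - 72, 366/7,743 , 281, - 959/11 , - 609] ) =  [ - 987, - 788, - 609, - 985/2, - 959/11, - 72,-181/7, - 398/19,  28.48,366/7 , 169/2,281, 295,362,  610,743,803]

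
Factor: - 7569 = -3^2*29^2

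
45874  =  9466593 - 9420719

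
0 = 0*93879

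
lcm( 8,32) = 32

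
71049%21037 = 7938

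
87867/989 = 88 + 835/989 = 88.84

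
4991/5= 998 + 1/5 = 998.20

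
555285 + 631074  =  1186359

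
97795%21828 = 10483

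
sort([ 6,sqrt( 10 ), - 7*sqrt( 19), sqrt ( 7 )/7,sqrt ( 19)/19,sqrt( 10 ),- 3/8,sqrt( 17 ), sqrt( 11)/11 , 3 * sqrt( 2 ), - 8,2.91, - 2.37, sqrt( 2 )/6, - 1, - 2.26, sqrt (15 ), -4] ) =[  -  7*sqrt( 19),-8, - 4, - 2.37,  -  2.26, - 1, - 3/8,sqrt( 19)/19,sqrt ( 2 )/6 , sqrt (11) /11,sqrt( 7) /7,2.91,sqrt (10 ), sqrt(10),  sqrt(15),sqrt( 17),3*sqrt( 2 ), 6]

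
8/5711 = 8/5711 = 0.00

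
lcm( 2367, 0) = 0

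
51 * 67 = 3417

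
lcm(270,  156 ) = 7020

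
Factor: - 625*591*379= - 3^1*  5^4*197^1*379^1 = - 139993125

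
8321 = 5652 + 2669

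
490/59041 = 490/59041 = 0.01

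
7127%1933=1328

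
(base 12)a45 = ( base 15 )698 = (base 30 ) 1jn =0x5D5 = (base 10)1493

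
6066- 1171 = 4895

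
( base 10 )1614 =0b11001001110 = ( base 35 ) 1B4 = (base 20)40E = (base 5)22424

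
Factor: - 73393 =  - 23^1*3191^1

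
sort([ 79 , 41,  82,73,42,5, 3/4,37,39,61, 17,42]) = [ 3/4,  5,17, 37,39,41, 42,42,61,73,79,82]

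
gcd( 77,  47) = 1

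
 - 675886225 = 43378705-719264930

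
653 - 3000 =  - 2347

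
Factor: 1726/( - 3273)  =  -2^1*3^( - 1)*863^1*1091^(-1)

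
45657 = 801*57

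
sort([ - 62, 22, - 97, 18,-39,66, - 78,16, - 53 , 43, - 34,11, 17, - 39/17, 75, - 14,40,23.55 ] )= [ - 97,-78,-62, - 53,-39, - 34, - 14, - 39/17,11 , 16,17, 18 , 22, 23.55, 40,43,66, 75]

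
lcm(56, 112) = 112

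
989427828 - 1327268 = 988100560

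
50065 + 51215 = 101280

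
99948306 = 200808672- 100860366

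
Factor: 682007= 79^1*89^1*97^1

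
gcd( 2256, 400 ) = 16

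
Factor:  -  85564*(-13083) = 2^2 * 3^1*7^2*89^1*21391^1 = 1119433812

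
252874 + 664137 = 917011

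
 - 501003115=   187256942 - 688260057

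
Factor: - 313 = -313^1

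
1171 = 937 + 234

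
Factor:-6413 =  - 11^2*53^1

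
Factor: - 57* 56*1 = -3192 = - 2^3*3^1*7^1*19^1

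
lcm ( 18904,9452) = 18904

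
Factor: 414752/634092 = 2^3*3^( - 1 )*13^1*53^( - 1 ) =104/159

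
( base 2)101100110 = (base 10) 358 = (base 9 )437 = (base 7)1021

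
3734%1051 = 581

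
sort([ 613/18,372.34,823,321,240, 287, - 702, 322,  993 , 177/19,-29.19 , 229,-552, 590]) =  [ - 702, - 552, - 29.19, 177/19,613/18, 229,240, 287,321, 322,372.34,590, 823,  993]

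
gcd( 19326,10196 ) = 2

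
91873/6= 15312 + 1/6  =  15312.17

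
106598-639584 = -532986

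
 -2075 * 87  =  -180525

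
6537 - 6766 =-229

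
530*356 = 188680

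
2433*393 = 956169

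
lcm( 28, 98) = 196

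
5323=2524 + 2799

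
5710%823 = 772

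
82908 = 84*987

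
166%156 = 10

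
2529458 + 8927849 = 11457307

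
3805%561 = 439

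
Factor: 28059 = 3^1*47^1 * 199^1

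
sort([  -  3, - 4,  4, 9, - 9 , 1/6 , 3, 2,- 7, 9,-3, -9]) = [-9, - 9, - 7,-4, - 3, - 3,1/6,2, 3,4 , 9,  9 ]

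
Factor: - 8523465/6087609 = -3^(  -  2) * 5^1 * 11^ ( - 1 ) * 103^(-1)*199^( - 1 )*568231^1 =-  2841155/2029203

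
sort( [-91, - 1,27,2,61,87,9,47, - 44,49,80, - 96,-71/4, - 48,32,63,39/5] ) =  [- 96,-91 , - 48,-44,-71/4,- 1,2, 39/5,9 , 27,32,47,49,61 , 63,80,87]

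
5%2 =1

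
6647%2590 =1467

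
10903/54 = 10903/54  =  201.91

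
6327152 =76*83252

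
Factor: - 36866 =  - 2^1*18433^1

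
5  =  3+2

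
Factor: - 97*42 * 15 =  - 2^1 *3^2*5^1 * 7^1*97^1 = -61110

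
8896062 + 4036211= 12932273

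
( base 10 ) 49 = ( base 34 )1F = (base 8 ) 61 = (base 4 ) 301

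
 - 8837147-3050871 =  - 11888018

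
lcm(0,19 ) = 0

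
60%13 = 8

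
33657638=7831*4298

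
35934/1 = 35934 = 35934.00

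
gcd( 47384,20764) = 4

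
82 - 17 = 65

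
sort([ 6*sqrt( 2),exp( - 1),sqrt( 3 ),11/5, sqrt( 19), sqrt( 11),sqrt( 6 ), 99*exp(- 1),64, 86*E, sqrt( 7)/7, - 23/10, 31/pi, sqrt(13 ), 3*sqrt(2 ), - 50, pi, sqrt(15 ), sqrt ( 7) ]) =[ - 50, - 23/10, exp( - 1),sqrt( 7)/7, sqrt(3),11/5 , sqrt(6) , sqrt( 7) , pi,sqrt( 11),sqrt(13),sqrt( 15),3*sqrt ( 2), sqrt(19), 6 * sqrt( 2),  31/pi,99*exp( - 1), 64,86*E ] 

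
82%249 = 82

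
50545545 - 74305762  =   - 23760217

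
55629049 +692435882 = 748064931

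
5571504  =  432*12897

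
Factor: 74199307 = 7^1*13^1*569^1*1433^1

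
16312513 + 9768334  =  26080847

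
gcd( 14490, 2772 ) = 126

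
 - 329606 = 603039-932645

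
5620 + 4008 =9628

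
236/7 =33 + 5/7 = 33.71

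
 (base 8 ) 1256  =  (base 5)10221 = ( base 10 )686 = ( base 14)370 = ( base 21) 1be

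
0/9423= 0 = 0.00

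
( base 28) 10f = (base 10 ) 799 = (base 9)1077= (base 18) 287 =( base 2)1100011111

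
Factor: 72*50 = 3600 =2^4*3^2*5^2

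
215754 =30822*7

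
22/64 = 11/32=0.34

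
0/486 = 0 = 0.00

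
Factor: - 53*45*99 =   -  236115 = -3^4*5^1*11^1*53^1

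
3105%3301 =3105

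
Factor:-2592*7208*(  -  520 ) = 2^11*3^4* 5^1*13^1*17^1*53^1 = 9715230720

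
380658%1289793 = 380658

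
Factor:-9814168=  - 2^3 * 7^1 *13^2 *17^1 * 61^1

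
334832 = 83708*4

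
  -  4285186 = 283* (- 15142) 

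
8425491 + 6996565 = 15422056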